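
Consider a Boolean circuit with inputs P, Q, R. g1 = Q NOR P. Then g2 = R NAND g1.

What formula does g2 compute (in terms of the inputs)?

g1 = Q NOR P
g2 = R NAND g1 = R NAND (Q NOR P)

R NAND (Q NOR P)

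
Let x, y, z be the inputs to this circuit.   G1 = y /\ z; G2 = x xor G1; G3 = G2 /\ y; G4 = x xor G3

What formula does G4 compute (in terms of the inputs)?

G1 = y /\ z
G2 = x xor G1 = x xor (y /\ z)
G3 = G2 /\ y = (x xor (y /\ z)) /\ y
G4 = x xor G3 = x xor ((x xor (y /\ z)) /\ y)

x xor ((x xor (y /\ z)) /\ y)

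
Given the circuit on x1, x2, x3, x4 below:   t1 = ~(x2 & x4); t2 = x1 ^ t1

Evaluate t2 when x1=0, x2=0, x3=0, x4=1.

t1 = ~(0 & 1) = 1
t2 = 0 ^ 1 = 1

1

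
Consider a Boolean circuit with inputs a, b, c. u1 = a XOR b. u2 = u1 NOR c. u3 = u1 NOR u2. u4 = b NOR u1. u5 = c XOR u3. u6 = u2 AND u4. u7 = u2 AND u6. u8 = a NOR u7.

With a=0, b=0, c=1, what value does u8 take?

1

u1 = 0 XOR 0 = 0
u2 = 0 NOR 1 = 0
u4 = 0 NOR 0 = 1
u6 = 0 AND 1 = 0
u7 = 0 AND 0 = 0
u8 = 0 NOR 0 = 1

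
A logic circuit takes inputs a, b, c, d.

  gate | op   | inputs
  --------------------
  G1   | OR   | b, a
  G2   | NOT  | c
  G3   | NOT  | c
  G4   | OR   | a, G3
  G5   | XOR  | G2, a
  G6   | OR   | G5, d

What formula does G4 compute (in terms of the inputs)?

G3 = NOT c
G4 = a OR G3 = a OR NOT c

a OR NOT c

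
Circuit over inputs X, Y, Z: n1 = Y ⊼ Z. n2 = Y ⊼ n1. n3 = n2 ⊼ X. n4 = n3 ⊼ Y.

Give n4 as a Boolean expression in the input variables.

((Y ⊼ (Y ⊼ Z)) ⊼ X) ⊼ Y

n1 = Y ⊼ Z
n2 = Y ⊼ n1 = Y ⊼ (Y ⊼ Z)
n3 = n2 ⊼ X = (Y ⊼ (Y ⊼ Z)) ⊼ X
n4 = n3 ⊼ Y = ((Y ⊼ (Y ⊼ Z)) ⊼ X) ⊼ Y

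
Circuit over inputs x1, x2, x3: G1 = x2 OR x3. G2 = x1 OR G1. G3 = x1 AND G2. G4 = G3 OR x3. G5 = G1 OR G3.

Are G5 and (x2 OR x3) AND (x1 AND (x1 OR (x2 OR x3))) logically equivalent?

No

G1 = x2 OR x3
G2 = x1 OR G1 = x1 OR (x2 OR x3)
G3 = x1 AND G2 = x1 AND (x1 OR (x2 OR x3))
G5 = G1 OR G3 = (x2 OR x3) OR (x1 AND (x1 OR (x2 OR x3)))
At x1=0, x2=0, x3=1: circuit gives 1, formula gives 0.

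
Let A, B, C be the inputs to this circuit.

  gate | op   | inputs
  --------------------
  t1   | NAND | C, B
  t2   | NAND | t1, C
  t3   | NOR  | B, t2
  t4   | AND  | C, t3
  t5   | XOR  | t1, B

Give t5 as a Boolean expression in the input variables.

t1 = C NAND B
t5 = t1 XOR B = (C NAND B) XOR B

(C NAND B) XOR B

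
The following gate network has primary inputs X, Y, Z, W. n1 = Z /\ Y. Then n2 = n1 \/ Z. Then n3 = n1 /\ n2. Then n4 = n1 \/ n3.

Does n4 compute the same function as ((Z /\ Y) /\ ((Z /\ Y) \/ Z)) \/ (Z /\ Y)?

n1 = Z /\ Y
n2 = n1 \/ Z = (Z /\ Y) \/ Z
n3 = n1 /\ n2 = (Z /\ Y) /\ ((Z /\ Y) \/ Z)
n4 = n1 \/ n3 = (Z /\ Y) \/ ((Z /\ Y) /\ ((Z /\ Y) \/ Z))
At X=0, Y=0, Z=0, W=0: circuit gives 0, formula gives 0.
At X=0, Y=1, Z=1, W=0: circuit gives 1, formula gives 1.
Agrees on all 16 inputs.

Yes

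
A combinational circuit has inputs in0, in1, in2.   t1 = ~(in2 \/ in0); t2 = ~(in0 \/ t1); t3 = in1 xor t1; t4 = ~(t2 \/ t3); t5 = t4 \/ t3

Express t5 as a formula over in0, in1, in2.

t1 = ~(in2 \/ in0)
t2 = ~(in0 \/ t1) = ~(in0 \/ (~(in2 \/ in0)))
t3 = in1 xor t1 = in1 xor (~(in2 \/ in0))
t4 = ~(t2 \/ t3) = ~((~(in0 \/ (~(in2 \/ in0)))) \/ (in1 xor (~(in2 \/ in0))))
t5 = t4 \/ t3 = (~((~(in0 \/ (~(in2 \/ in0)))) \/ (in1 xor (~(in2 \/ in0))))) \/ (in1 xor (~(in2 \/ in0)))

(~((~(in0 \/ (~(in2 \/ in0)))) \/ (in1 xor (~(in2 \/ in0))))) \/ (in1 xor (~(in2 \/ in0)))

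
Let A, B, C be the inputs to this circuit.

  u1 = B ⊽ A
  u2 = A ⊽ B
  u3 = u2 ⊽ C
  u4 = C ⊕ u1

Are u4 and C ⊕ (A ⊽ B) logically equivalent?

Yes

u1 = B ⊽ A
u4 = C ⊕ u1 = C ⊕ (B ⊽ A)
At A=0, B=0, C=1: circuit gives 0, formula gives 0.
At A=0, B=0, C=0: circuit gives 1, formula gives 1.
Agrees on all 8 inputs.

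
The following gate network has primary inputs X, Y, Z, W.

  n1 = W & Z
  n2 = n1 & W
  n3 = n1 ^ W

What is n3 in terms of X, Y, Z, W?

n1 = W & Z
n3 = n1 ^ W = (W & Z) ^ W

(W & Z) ^ W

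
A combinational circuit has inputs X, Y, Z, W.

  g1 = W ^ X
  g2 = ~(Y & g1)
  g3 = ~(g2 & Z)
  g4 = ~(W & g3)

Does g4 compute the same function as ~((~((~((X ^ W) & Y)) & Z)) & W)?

Yes

g1 = W ^ X
g2 = ~(Y & g1) = ~(Y & (W ^ X))
g3 = ~(g2 & Z) = ~((~(Y & (W ^ X))) & Z)
g4 = ~(W & g3) = ~(W & (~((~(Y & (W ^ X))) & Z)))
At X=0, Y=0, Z=0, W=1: circuit gives 0, formula gives 0.
At X=0, Y=0, Z=0, W=0: circuit gives 1, formula gives 1.
Agrees on all 16 inputs.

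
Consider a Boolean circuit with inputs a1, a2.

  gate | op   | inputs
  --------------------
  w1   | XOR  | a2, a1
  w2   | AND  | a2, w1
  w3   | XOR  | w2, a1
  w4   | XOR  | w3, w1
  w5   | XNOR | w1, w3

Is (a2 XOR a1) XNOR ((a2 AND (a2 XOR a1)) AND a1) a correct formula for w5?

No

w1 = a2 XOR a1
w2 = a2 AND w1 = a2 AND (a2 XOR a1)
w3 = w2 XOR a1 = (a2 AND (a2 XOR a1)) XOR a1
w5 = w1 XNOR w3 = (a2 XOR a1) XNOR ((a2 AND (a2 XOR a1)) XOR a1)
At a1=0, a2=1: circuit gives 1, formula gives 0.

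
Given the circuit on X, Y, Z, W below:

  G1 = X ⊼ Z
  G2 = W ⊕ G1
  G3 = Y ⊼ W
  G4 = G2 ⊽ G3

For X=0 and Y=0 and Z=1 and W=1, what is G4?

G1 = 0 ⊼ 1 = 1
G2 = 1 ⊕ 1 = 0
G3 = 0 ⊼ 1 = 1
G4 = 0 ⊽ 1 = 0

0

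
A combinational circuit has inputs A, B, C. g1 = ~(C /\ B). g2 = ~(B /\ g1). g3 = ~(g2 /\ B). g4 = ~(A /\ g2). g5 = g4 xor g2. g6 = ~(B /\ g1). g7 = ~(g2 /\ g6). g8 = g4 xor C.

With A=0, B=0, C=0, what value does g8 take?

1

g1 = ~(0 /\ 0) = 1
g2 = ~(0 /\ 1) = 1
g4 = ~(0 /\ 1) = 1
g8 = 1 xor 0 = 1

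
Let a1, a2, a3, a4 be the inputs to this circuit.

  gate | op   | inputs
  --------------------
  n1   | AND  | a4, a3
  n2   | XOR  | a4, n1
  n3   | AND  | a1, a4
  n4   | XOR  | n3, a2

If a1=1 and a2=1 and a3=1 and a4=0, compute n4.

1

n3 = 1 AND 0 = 0
n4 = 0 XOR 1 = 1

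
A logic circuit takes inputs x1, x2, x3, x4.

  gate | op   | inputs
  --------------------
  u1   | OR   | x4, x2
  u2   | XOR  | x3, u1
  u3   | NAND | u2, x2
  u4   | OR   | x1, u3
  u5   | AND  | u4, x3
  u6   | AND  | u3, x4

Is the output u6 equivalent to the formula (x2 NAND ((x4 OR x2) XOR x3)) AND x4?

u1 = x4 OR x2
u2 = x3 XOR u1 = x3 XOR (x4 OR x2)
u3 = u2 NAND x2 = (x3 XOR (x4 OR x2)) NAND x2
u6 = u3 AND x4 = ((x3 XOR (x4 OR x2)) NAND x2) AND x4
At x1=0, x2=0, x3=0, x4=0: circuit gives 0, formula gives 0.
At x1=0, x2=0, x3=0, x4=1: circuit gives 1, formula gives 1.
Agrees on all 16 inputs.

Yes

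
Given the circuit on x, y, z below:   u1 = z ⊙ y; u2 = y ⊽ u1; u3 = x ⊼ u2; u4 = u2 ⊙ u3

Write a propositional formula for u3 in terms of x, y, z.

u1 = z ⊙ y
u2 = y ⊽ u1 = y ⊽ (z ⊙ y)
u3 = x ⊼ u2 = x ⊼ (y ⊽ (z ⊙ y))

x ⊼ (y ⊽ (z ⊙ y))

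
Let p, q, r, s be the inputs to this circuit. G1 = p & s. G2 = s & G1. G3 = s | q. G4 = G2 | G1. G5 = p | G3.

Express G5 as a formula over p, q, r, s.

p | (s | q)

G3 = s | q
G5 = p | G3 = p | (s | q)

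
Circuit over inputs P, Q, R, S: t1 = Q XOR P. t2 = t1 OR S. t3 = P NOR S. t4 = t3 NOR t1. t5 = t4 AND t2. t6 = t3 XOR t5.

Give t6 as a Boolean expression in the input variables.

t1 = Q XOR P
t2 = t1 OR S = (Q XOR P) OR S
t3 = P NOR S
t4 = t3 NOR t1 = (P NOR S) NOR (Q XOR P)
t5 = t4 AND t2 = ((P NOR S) NOR (Q XOR P)) AND ((Q XOR P) OR S)
t6 = t3 XOR t5 = (P NOR S) XOR (((P NOR S) NOR (Q XOR P)) AND ((Q XOR P) OR S))

(P NOR S) XOR (((P NOR S) NOR (Q XOR P)) AND ((Q XOR P) OR S))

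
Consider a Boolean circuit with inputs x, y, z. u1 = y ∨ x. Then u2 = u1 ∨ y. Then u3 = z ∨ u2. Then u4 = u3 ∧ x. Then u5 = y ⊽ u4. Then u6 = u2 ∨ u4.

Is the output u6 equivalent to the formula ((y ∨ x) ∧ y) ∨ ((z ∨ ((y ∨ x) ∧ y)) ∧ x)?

u1 = y ∨ x
u2 = u1 ∨ y = (y ∨ x) ∨ y
u3 = z ∨ u2 = z ∨ ((y ∨ x) ∨ y)
u4 = u3 ∧ x = (z ∨ ((y ∨ x) ∨ y)) ∧ x
u6 = u2 ∨ u4 = ((y ∨ x) ∨ y) ∨ ((z ∨ ((y ∨ x) ∨ y)) ∧ x)
At x=1, y=0, z=0: circuit gives 1, formula gives 0.

No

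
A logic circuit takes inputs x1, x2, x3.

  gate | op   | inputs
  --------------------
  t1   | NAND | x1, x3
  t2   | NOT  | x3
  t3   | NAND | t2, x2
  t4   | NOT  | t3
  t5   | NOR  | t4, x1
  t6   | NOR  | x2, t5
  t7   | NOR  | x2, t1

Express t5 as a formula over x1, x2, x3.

NOT (NOT x3 NAND x2) NOR x1

t2 = NOT x3
t3 = t2 NAND x2 = NOT x3 NAND x2
t4 = NOT t3 = NOT (NOT x3 NAND x2)
t5 = t4 NOR x1 = NOT (NOT x3 NAND x2) NOR x1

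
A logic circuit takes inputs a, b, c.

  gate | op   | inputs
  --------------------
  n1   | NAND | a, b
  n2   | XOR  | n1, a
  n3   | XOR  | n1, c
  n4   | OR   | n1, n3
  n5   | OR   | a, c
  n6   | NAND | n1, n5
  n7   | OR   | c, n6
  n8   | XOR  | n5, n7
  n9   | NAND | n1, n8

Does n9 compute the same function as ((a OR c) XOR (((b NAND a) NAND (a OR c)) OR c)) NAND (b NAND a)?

n1 = a NAND b
n5 = a OR c
n6 = n1 NAND n5 = (a NAND b) NAND (a OR c)
n7 = c OR n6 = c OR ((a NAND b) NAND (a OR c))
n8 = n5 XOR n7 = (a OR c) XOR (c OR ((a NAND b) NAND (a OR c)))
n9 = n1 NAND n8 = (a NAND b) NAND ((a OR c) XOR (c OR ((a NAND b) NAND (a OR c))))
At a=0, b=0, c=0: circuit gives 0, formula gives 0.
At a=0, b=0, c=1: circuit gives 1, formula gives 1.
Agrees on all 8 inputs.

Yes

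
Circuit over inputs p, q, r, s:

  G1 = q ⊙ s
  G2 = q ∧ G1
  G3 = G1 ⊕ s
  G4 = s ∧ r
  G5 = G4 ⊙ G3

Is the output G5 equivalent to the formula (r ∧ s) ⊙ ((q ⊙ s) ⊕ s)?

Yes

G1 = q ⊙ s
G3 = G1 ⊕ s = (q ⊙ s) ⊕ s
G4 = s ∧ r
G5 = G4 ⊙ G3 = (s ∧ r) ⊙ ((q ⊙ s) ⊕ s)
At p=0, q=0, r=0, s=0: circuit gives 0, formula gives 0.
At p=0, q=0, r=1, s=1: circuit gives 1, formula gives 1.
Agrees on all 16 inputs.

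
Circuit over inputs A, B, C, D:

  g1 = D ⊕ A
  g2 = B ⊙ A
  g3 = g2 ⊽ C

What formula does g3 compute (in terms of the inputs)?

(B ⊙ A) ⊽ C

g2 = B ⊙ A
g3 = g2 ⊽ C = (B ⊙ A) ⊽ C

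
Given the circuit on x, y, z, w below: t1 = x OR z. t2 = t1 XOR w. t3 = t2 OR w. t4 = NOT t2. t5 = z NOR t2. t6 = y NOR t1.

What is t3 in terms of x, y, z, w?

t1 = x OR z
t2 = t1 XOR w = (x OR z) XOR w
t3 = t2 OR w = ((x OR z) XOR w) OR w

((x OR z) XOR w) OR w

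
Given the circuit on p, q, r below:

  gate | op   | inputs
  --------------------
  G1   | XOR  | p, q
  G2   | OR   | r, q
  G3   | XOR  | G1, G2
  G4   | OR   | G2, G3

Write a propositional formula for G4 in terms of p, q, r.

(r OR q) OR ((p XOR q) XOR (r OR q))

G1 = p XOR q
G2 = r OR q
G3 = G1 XOR G2 = (p XOR q) XOR (r OR q)
G4 = G2 OR G3 = (r OR q) OR ((p XOR q) XOR (r OR q))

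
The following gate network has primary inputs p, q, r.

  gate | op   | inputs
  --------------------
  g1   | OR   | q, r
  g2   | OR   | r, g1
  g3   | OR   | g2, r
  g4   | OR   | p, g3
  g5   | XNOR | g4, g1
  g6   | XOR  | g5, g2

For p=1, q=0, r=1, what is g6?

g1 = 0 OR 1 = 1
g2 = 1 OR 1 = 1
g3 = 1 OR 1 = 1
g4 = 1 OR 1 = 1
g5 = 1 XNOR 1 = 1
g6 = 1 XOR 1 = 0

0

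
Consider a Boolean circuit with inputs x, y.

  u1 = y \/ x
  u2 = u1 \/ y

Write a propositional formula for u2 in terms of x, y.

(y \/ x) \/ y

u1 = y \/ x
u2 = u1 \/ y = (y \/ x) \/ y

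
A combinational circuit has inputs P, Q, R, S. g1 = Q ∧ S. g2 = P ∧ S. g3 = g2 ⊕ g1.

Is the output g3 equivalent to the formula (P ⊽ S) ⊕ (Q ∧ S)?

g1 = Q ∧ S
g2 = P ∧ S
g3 = g2 ⊕ g1 = (P ∧ S) ⊕ (Q ∧ S)
At P=0, Q=0, R=0, S=0: circuit gives 0, formula gives 1.

No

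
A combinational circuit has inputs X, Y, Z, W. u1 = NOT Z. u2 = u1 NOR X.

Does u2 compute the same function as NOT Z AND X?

No

u1 = NOT Z
u2 = u1 NOR X = NOT Z NOR X
At X=0, Y=0, Z=1, W=0: circuit gives 1, formula gives 0.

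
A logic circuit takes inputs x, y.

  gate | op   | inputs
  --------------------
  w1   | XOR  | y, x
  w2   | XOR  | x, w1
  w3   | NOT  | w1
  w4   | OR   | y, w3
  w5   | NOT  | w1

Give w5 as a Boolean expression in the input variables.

NOT (y XOR x)

w1 = y XOR x
w5 = NOT w1 = NOT (y XOR x)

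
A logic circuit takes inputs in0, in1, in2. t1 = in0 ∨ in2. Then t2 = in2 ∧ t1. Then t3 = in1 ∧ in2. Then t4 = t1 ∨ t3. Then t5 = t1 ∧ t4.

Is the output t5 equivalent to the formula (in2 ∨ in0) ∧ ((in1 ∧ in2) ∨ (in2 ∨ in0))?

Yes

t1 = in0 ∨ in2
t3 = in1 ∧ in2
t4 = t1 ∨ t3 = (in0 ∨ in2) ∨ (in1 ∧ in2)
t5 = t1 ∧ t4 = (in0 ∨ in2) ∧ ((in0 ∨ in2) ∨ (in1 ∧ in2))
At in0=0, in1=0, in2=0: circuit gives 0, formula gives 0.
At in0=0, in1=0, in2=1: circuit gives 1, formula gives 1.
Agrees on all 8 inputs.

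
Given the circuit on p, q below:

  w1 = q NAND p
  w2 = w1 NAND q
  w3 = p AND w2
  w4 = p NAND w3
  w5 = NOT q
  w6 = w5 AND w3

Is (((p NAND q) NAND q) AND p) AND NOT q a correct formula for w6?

w1 = q NAND p
w2 = w1 NAND q = (q NAND p) NAND q
w3 = p AND w2 = p AND ((q NAND p) NAND q)
w5 = NOT q
w6 = w5 AND w3 = NOT q AND (p AND ((q NAND p) NAND q))
At p=0, q=0: circuit gives 0, formula gives 0.
At p=1, q=0: circuit gives 1, formula gives 1.
Agrees on all 4 inputs.

Yes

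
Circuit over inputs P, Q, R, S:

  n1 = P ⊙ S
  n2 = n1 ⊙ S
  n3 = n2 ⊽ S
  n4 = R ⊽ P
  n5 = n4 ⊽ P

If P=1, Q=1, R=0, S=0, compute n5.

0

n4 = 0 ⊽ 1 = 0
n5 = 0 ⊽ 1 = 0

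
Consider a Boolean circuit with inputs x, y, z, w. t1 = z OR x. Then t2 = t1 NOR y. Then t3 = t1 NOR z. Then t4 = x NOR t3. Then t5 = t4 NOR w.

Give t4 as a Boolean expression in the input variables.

x NOR ((z OR x) NOR z)

t1 = z OR x
t3 = t1 NOR z = (z OR x) NOR z
t4 = x NOR t3 = x NOR ((z OR x) NOR z)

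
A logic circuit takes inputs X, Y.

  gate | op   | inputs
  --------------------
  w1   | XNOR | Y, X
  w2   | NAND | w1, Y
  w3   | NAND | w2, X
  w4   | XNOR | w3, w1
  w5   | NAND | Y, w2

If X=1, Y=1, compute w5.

1

w1 = 1 XNOR 1 = 1
w2 = 1 NAND 1 = 0
w5 = 1 NAND 0 = 1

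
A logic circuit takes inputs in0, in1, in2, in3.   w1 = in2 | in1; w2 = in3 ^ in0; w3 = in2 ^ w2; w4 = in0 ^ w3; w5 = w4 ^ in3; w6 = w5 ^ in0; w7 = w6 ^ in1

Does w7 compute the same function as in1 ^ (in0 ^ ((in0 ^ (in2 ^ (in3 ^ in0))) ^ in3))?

Yes

w2 = in3 ^ in0
w3 = in2 ^ w2 = in2 ^ (in3 ^ in0)
w4 = in0 ^ w3 = in0 ^ (in2 ^ (in3 ^ in0))
w5 = w4 ^ in3 = (in0 ^ (in2 ^ (in3 ^ in0))) ^ in3
w6 = w5 ^ in0 = ((in0 ^ (in2 ^ (in3 ^ in0))) ^ in3) ^ in0
w7 = w6 ^ in1 = (((in0 ^ (in2 ^ (in3 ^ in0))) ^ in3) ^ in0) ^ in1
At in0=0, in1=0, in2=0, in3=0: circuit gives 0, formula gives 0.
At in0=0, in1=0, in2=1, in3=0: circuit gives 1, formula gives 1.
Agrees on all 16 inputs.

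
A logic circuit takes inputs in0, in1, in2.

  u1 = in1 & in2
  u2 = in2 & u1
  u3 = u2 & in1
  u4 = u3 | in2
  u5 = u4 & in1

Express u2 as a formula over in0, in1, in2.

in2 & (in1 & in2)

u1 = in1 & in2
u2 = in2 & u1 = in2 & (in1 & in2)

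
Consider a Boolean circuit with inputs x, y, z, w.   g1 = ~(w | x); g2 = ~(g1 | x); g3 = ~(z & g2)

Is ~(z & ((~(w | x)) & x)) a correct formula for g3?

No

g1 = ~(w | x)
g2 = ~(g1 | x) = ~((~(w | x)) | x)
g3 = ~(z & g2) = ~(z & (~((~(w | x)) | x)))
At x=0, y=0, z=1, w=1: circuit gives 0, formula gives 1.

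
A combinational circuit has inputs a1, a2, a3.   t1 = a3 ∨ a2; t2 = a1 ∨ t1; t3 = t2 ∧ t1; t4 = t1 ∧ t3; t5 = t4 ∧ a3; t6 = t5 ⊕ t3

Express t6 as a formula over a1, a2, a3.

(((a3 ∨ a2) ∧ ((a1 ∨ (a3 ∨ a2)) ∧ (a3 ∨ a2))) ∧ a3) ⊕ ((a1 ∨ (a3 ∨ a2)) ∧ (a3 ∨ a2))

t1 = a3 ∨ a2
t2 = a1 ∨ t1 = a1 ∨ (a3 ∨ a2)
t3 = t2 ∧ t1 = (a1 ∨ (a3 ∨ a2)) ∧ (a3 ∨ a2)
t4 = t1 ∧ t3 = (a3 ∨ a2) ∧ ((a1 ∨ (a3 ∨ a2)) ∧ (a3 ∨ a2))
t5 = t4 ∧ a3 = ((a3 ∨ a2) ∧ ((a1 ∨ (a3 ∨ a2)) ∧ (a3 ∨ a2))) ∧ a3
t6 = t5 ⊕ t3 = (((a3 ∨ a2) ∧ ((a1 ∨ (a3 ∨ a2)) ∧ (a3 ∨ a2))) ∧ a3) ⊕ ((a1 ∨ (a3 ∨ a2)) ∧ (a3 ∨ a2))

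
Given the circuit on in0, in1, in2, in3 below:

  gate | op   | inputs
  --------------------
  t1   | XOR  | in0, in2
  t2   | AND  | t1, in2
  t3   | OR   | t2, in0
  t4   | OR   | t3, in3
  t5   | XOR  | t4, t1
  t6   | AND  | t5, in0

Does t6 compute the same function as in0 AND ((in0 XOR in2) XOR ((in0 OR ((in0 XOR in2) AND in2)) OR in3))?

Yes

t1 = in0 XOR in2
t2 = t1 AND in2 = (in0 XOR in2) AND in2
t3 = t2 OR in0 = ((in0 XOR in2) AND in2) OR in0
t4 = t3 OR in3 = (((in0 XOR in2) AND in2) OR in0) OR in3
t5 = t4 XOR t1 = ((((in0 XOR in2) AND in2) OR in0) OR in3) XOR (in0 XOR in2)
t6 = t5 AND in0 = (((((in0 XOR in2) AND in2) OR in0) OR in3) XOR (in0 XOR in2)) AND in0
At in0=0, in1=0, in2=0, in3=0: circuit gives 0, formula gives 0.
At in0=1, in1=0, in2=1, in3=0: circuit gives 1, formula gives 1.
Agrees on all 16 inputs.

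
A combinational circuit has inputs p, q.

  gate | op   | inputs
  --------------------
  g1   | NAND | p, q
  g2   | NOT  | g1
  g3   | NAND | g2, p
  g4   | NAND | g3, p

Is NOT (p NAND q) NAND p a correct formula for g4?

g1 = p NAND q
g2 = NOT g1 = NOT (p NAND q)
g3 = g2 NAND p = NOT (p NAND q) NAND p
g4 = g3 NAND p = (NOT (p NAND q) NAND p) NAND p
At p=1, q=0: circuit gives 0, formula gives 1.

No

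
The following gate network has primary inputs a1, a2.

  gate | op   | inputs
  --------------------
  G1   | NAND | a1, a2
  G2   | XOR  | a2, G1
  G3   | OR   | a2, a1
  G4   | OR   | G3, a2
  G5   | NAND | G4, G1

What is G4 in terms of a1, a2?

G3 = a2 OR a1
G4 = G3 OR a2 = (a2 OR a1) OR a2

(a2 OR a1) OR a2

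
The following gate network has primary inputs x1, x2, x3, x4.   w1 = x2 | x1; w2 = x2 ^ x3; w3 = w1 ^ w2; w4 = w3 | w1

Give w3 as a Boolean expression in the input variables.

(x2 | x1) ^ (x2 ^ x3)

w1 = x2 | x1
w2 = x2 ^ x3
w3 = w1 ^ w2 = (x2 | x1) ^ (x2 ^ x3)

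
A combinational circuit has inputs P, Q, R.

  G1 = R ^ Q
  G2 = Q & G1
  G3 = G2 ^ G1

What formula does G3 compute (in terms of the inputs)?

(Q & (R ^ Q)) ^ (R ^ Q)

G1 = R ^ Q
G2 = Q & G1 = Q & (R ^ Q)
G3 = G2 ^ G1 = (Q & (R ^ Q)) ^ (R ^ Q)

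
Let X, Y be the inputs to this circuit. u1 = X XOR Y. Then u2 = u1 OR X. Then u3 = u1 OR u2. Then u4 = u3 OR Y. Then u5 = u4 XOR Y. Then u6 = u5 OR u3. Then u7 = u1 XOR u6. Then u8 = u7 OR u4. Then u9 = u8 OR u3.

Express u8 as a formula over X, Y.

((X XOR Y) XOR (((((X XOR Y) OR ((X XOR Y) OR X)) OR Y) XOR Y) OR ((X XOR Y) OR ((X XOR Y) OR X)))) OR (((X XOR Y) OR ((X XOR Y) OR X)) OR Y)

u1 = X XOR Y
u2 = u1 OR X = (X XOR Y) OR X
u3 = u1 OR u2 = (X XOR Y) OR ((X XOR Y) OR X)
u4 = u3 OR Y = ((X XOR Y) OR ((X XOR Y) OR X)) OR Y
u5 = u4 XOR Y = (((X XOR Y) OR ((X XOR Y) OR X)) OR Y) XOR Y
u6 = u5 OR u3 = ((((X XOR Y) OR ((X XOR Y) OR X)) OR Y) XOR Y) OR ((X XOR Y) OR ((X XOR Y) OR X))
u7 = u1 XOR u6 = (X XOR Y) XOR (((((X XOR Y) OR ((X XOR Y) OR X)) OR Y) XOR Y) OR ((X XOR Y) OR ((X XOR Y) OR X)))
u8 = u7 OR u4 = ((X XOR Y) XOR (((((X XOR Y) OR ((X XOR Y) OR X)) OR Y) XOR Y) OR ((X XOR Y) OR ((X XOR Y) OR X)))) OR (((X XOR Y) OR ((X XOR Y) OR X)) OR Y)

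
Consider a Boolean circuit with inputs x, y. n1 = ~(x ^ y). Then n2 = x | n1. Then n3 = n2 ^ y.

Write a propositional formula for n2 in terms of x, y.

n1 = ~(x ^ y)
n2 = x | n1 = x | (~(x ^ y))

x | (~(x ^ y))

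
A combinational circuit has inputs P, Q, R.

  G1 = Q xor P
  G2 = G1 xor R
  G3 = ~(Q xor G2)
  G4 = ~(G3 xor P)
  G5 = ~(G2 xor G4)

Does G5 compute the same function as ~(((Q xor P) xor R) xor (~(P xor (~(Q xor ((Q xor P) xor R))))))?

G1 = Q xor P
G2 = G1 xor R = (Q xor P) xor R
G3 = ~(Q xor G2) = ~(Q xor ((Q xor P) xor R))
G4 = ~(G3 xor P) = ~((~(Q xor ((Q xor P) xor R))) xor P)
G5 = ~(G2 xor G4) = ~(((Q xor P) xor R) xor (~((~(Q xor ((Q xor P) xor R))) xor P)))
At P=0, Q=1, R=0: circuit gives 0, formula gives 0.
At P=0, Q=0, R=0: circuit gives 1, formula gives 1.
Agrees on all 8 inputs.

Yes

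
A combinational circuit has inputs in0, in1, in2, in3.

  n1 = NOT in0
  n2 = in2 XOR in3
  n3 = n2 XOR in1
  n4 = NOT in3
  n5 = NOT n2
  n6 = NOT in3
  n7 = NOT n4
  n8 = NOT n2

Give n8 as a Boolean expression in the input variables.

NOT (in2 XOR in3)

n2 = in2 XOR in3
n8 = NOT n2 = NOT (in2 XOR in3)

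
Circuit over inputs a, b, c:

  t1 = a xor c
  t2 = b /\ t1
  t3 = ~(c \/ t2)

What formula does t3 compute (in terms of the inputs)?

t1 = a xor c
t2 = b /\ t1 = b /\ (a xor c)
t3 = ~(c \/ t2) = ~(c \/ (b /\ (a xor c)))

~(c \/ (b /\ (a xor c)))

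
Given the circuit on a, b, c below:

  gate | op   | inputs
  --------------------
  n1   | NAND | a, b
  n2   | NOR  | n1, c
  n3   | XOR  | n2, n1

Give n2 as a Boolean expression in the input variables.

(a NAND b) NOR c

n1 = a NAND b
n2 = n1 NOR c = (a NAND b) NOR c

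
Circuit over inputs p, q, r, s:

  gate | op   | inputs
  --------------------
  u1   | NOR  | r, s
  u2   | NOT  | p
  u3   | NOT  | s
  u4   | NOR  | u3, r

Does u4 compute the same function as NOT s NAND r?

No

u3 = NOT s
u4 = u3 NOR r = NOT s NOR r
At p=0, q=0, r=0, s=0: circuit gives 0, formula gives 1.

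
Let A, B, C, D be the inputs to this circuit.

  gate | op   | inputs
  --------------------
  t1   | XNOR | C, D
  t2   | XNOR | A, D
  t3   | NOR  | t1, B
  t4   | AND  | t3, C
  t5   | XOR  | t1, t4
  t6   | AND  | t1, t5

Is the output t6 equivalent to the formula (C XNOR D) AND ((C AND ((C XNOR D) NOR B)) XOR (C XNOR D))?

Yes

t1 = C XNOR D
t3 = t1 NOR B = (C XNOR D) NOR B
t4 = t3 AND C = ((C XNOR D) NOR B) AND C
t5 = t1 XOR t4 = (C XNOR D) XOR (((C XNOR D) NOR B) AND C)
t6 = t1 AND t5 = (C XNOR D) AND ((C XNOR D) XOR (((C XNOR D) NOR B) AND C))
At A=0, B=0, C=0, D=1: circuit gives 0, formula gives 0.
At A=0, B=0, C=0, D=0: circuit gives 1, formula gives 1.
Agrees on all 16 inputs.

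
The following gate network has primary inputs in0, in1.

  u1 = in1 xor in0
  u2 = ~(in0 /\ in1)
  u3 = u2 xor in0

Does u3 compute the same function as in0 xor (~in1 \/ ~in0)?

u2 = ~(in0 /\ in1)
u3 = u2 xor in0 = (~(in0 /\ in1)) xor in0
At in0=1, in1=0: circuit gives 0, formula gives 0.
At in0=0, in1=0: circuit gives 1, formula gives 1.
Agrees on all 4 inputs.

Yes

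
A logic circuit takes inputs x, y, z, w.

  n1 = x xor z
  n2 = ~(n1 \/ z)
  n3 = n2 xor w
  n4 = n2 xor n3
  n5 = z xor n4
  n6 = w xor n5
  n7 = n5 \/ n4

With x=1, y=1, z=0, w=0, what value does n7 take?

n1 = 1 xor 0 = 1
n2 = ~(1 \/ 0) = 0
n3 = 0 xor 0 = 0
n4 = 0 xor 0 = 0
n5 = 0 xor 0 = 0
n7 = 0 \/ 0 = 0

0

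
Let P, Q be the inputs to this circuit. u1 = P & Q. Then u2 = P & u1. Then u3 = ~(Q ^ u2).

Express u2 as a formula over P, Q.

P & (P & Q)

u1 = P & Q
u2 = P & u1 = P & (P & Q)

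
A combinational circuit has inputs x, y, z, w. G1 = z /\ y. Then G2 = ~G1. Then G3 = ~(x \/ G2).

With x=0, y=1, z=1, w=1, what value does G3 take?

1

G1 = 1 /\ 1 = 1
G2 = ~1 = 0
G3 = ~(0 \/ 0) = 1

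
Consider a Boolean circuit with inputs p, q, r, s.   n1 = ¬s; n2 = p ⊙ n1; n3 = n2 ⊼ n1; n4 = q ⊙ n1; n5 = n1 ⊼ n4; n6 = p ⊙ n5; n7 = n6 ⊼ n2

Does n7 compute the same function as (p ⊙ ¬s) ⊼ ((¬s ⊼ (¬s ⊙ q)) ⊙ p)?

n1 = ¬s
n2 = p ⊙ n1 = p ⊙ ¬s
n4 = q ⊙ n1 = q ⊙ ¬s
n5 = n1 ⊼ n4 = ¬s ⊼ (q ⊙ ¬s)
n6 = p ⊙ n5 = p ⊙ (¬s ⊼ (q ⊙ ¬s))
n7 = n6 ⊼ n2 = (p ⊙ (¬s ⊼ (q ⊙ ¬s))) ⊼ (p ⊙ ¬s)
At p=1, q=0, r=0, s=0: circuit gives 0, formula gives 0.
At p=0, q=0, r=0, s=0: circuit gives 1, formula gives 1.
Agrees on all 16 inputs.

Yes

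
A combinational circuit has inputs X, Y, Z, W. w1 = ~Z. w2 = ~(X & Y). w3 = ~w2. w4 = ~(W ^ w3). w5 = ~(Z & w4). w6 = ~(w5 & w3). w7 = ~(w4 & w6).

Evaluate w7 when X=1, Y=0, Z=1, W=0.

0

w2 = ~(1 & 0) = 1
w3 = ~1 = 0
w4 = ~(0 ^ 0) = 1
w5 = ~(1 & 1) = 0
w6 = ~(0 & 0) = 1
w7 = ~(1 & 1) = 0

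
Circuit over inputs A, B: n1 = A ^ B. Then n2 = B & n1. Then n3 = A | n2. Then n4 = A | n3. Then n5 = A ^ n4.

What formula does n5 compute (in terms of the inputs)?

A ^ (A | (A | (B & (A ^ B))))

n1 = A ^ B
n2 = B & n1 = B & (A ^ B)
n3 = A | n2 = A | (B & (A ^ B))
n4 = A | n3 = A | (A | (B & (A ^ B)))
n5 = A ^ n4 = A ^ (A | (A | (B & (A ^ B))))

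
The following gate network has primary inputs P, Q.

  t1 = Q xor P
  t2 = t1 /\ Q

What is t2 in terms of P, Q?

t1 = Q xor P
t2 = t1 /\ Q = (Q xor P) /\ Q

(Q xor P) /\ Q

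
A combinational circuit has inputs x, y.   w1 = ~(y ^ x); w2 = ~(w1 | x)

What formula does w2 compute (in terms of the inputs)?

~((~(y ^ x)) | x)

w1 = ~(y ^ x)
w2 = ~(w1 | x) = ~((~(y ^ x)) | x)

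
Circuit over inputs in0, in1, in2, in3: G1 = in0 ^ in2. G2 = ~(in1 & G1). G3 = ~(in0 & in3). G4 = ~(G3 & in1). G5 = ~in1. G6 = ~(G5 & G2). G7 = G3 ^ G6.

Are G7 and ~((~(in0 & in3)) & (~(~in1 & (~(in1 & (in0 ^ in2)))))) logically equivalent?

No

G1 = in0 ^ in2
G2 = ~(in1 & G1) = ~(in1 & (in0 ^ in2))
G3 = ~(in0 & in3)
G5 = ~in1
G6 = ~(G5 & G2) = ~(~in1 & (~(in1 & (in0 ^ in2))))
G7 = G3 ^ G6 = (~(in0 & in3)) ^ (~(~in1 & (~(in1 & (in0 ^ in2)))))
At in0=1, in1=0, in2=0, in3=1: circuit gives 0, formula gives 1.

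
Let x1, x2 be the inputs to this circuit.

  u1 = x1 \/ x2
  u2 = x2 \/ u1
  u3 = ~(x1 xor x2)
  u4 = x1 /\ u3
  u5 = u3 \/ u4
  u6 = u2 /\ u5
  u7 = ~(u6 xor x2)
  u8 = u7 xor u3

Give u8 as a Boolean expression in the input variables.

u1 = x1 \/ x2
u2 = x2 \/ u1 = x2 \/ (x1 \/ x2)
u3 = ~(x1 xor x2)
u4 = x1 /\ u3 = x1 /\ (~(x1 xor x2))
u5 = u3 \/ u4 = (~(x1 xor x2)) \/ (x1 /\ (~(x1 xor x2)))
u6 = u2 /\ u5 = (x2 \/ (x1 \/ x2)) /\ ((~(x1 xor x2)) \/ (x1 /\ (~(x1 xor x2))))
u7 = ~(u6 xor x2) = ~(((x2 \/ (x1 \/ x2)) /\ ((~(x1 xor x2)) \/ (x1 /\ (~(x1 xor x2))))) xor x2)
u8 = u7 xor u3 = (~(((x2 \/ (x1 \/ x2)) /\ ((~(x1 xor x2)) \/ (x1 /\ (~(x1 xor x2))))) xor x2)) xor (~(x1 xor x2))

(~(((x2 \/ (x1 \/ x2)) /\ ((~(x1 xor x2)) \/ (x1 /\ (~(x1 xor x2))))) xor x2)) xor (~(x1 xor x2))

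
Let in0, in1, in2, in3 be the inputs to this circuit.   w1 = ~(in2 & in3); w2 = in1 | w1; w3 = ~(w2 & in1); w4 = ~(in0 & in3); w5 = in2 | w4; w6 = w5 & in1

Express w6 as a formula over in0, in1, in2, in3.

w4 = ~(in0 & in3)
w5 = in2 | w4 = in2 | (~(in0 & in3))
w6 = w5 & in1 = (in2 | (~(in0 & in3))) & in1

(in2 | (~(in0 & in3))) & in1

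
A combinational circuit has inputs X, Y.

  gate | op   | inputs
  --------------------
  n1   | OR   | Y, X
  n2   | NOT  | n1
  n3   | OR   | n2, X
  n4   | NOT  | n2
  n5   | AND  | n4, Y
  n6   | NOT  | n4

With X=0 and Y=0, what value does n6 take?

1

n1 = 0 OR 0 = 0
n2 = NOT 0 = 1
n4 = NOT 1 = 0
n6 = NOT 0 = 1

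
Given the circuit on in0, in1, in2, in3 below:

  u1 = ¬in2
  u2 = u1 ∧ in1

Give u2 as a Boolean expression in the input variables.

u1 = ¬in2
u2 = u1 ∧ in1 = ¬in2 ∧ in1

¬in2 ∧ in1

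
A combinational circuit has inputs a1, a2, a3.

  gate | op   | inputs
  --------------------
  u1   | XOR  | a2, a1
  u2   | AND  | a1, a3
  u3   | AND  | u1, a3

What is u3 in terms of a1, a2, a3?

(a2 XOR a1) AND a3

u1 = a2 XOR a1
u3 = u1 AND a3 = (a2 XOR a1) AND a3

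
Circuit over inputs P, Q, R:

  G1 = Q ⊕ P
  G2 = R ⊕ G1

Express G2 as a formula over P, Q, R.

G1 = Q ⊕ P
G2 = R ⊕ G1 = R ⊕ (Q ⊕ P)

R ⊕ (Q ⊕ P)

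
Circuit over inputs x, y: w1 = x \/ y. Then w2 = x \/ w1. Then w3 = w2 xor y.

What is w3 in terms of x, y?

(x \/ (x \/ y)) xor y

w1 = x \/ y
w2 = x \/ w1 = x \/ (x \/ y)
w3 = w2 xor y = (x \/ (x \/ y)) xor y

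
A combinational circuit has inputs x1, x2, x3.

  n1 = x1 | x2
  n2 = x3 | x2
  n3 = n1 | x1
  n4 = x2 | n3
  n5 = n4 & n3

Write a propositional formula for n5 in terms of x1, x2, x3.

(x2 | ((x1 | x2) | x1)) & ((x1 | x2) | x1)

n1 = x1 | x2
n3 = n1 | x1 = (x1 | x2) | x1
n4 = x2 | n3 = x2 | ((x1 | x2) | x1)
n5 = n4 & n3 = (x2 | ((x1 | x2) | x1)) & ((x1 | x2) | x1)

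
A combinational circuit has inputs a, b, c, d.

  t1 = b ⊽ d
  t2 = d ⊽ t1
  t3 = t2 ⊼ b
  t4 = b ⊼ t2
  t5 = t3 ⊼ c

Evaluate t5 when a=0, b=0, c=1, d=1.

t1 = 0 ⊽ 1 = 0
t2 = 1 ⊽ 0 = 0
t3 = 0 ⊼ 0 = 1
t5 = 1 ⊼ 1 = 0

0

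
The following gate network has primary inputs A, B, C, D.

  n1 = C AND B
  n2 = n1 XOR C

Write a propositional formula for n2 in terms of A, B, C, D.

n1 = C AND B
n2 = n1 XOR C = (C AND B) XOR C

(C AND B) XOR C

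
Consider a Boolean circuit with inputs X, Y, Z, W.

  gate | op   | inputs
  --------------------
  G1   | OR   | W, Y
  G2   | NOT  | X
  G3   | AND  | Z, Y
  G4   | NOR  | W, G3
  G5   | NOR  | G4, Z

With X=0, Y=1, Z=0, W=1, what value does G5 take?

1

G3 = 0 AND 1 = 0
G4 = 1 NOR 0 = 0
G5 = 0 NOR 0 = 1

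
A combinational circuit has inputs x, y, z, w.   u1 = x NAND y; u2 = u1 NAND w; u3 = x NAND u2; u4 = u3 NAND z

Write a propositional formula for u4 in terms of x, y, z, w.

(x NAND ((x NAND y) NAND w)) NAND z

u1 = x NAND y
u2 = u1 NAND w = (x NAND y) NAND w
u3 = x NAND u2 = x NAND ((x NAND y) NAND w)
u4 = u3 NAND z = (x NAND ((x NAND y) NAND w)) NAND z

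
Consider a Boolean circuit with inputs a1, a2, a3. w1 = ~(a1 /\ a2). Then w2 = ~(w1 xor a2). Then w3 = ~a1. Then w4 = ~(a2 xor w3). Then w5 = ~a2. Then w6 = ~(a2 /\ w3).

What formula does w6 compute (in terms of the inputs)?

w3 = ~a1
w6 = ~(a2 /\ w3) = ~(a2 /\ ~a1)

~(a2 /\ ~a1)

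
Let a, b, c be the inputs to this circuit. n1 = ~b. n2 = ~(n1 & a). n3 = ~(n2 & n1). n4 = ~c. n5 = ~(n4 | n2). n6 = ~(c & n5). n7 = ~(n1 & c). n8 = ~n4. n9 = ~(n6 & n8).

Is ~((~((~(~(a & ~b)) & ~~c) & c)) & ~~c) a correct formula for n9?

Yes

n1 = ~b
n2 = ~(n1 & a) = ~(~b & a)
n4 = ~c
n5 = ~(n4 | n2) = ~(~c | (~(~b & a)))
n6 = ~(c & n5) = ~(c & (~(~c | (~(~b & a)))))
n8 = ~n4 = ~~c
n9 = ~(n6 & n8) = ~((~(c & (~(~c | (~(~b & a)))))) & ~~c)
At a=0, b=0, c=1: circuit gives 0, formula gives 0.
At a=0, b=0, c=0: circuit gives 1, formula gives 1.
Agrees on all 8 inputs.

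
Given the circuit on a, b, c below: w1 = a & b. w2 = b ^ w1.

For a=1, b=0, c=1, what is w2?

0

w1 = 1 & 0 = 0
w2 = 0 ^ 0 = 0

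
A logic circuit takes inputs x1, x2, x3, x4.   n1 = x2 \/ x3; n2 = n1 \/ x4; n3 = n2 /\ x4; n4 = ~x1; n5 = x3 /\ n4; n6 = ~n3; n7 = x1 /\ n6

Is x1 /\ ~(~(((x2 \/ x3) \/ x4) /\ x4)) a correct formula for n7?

n1 = x2 \/ x3
n2 = n1 \/ x4 = (x2 \/ x3) \/ x4
n3 = n2 /\ x4 = ((x2 \/ x3) \/ x4) /\ x4
n6 = ~n3 = ~(((x2 \/ x3) \/ x4) /\ x4)
n7 = x1 /\ n6 = x1 /\ ~(((x2 \/ x3) \/ x4) /\ x4)
At x1=1, x2=0, x3=0, x4=0: circuit gives 1, formula gives 0.

No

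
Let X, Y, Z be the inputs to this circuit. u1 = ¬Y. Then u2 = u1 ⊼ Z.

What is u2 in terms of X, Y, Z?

¬Y ⊼ Z

u1 = ¬Y
u2 = u1 ⊼ Z = ¬Y ⊼ Z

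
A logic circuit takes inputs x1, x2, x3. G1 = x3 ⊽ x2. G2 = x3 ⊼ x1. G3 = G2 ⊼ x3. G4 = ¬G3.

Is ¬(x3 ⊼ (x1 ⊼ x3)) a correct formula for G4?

Yes

G2 = x3 ⊼ x1
G3 = G2 ⊼ x3 = (x3 ⊼ x1) ⊼ x3
G4 = ¬G3 = ¬((x3 ⊼ x1) ⊼ x3)
At x1=0, x2=0, x3=0: circuit gives 0, formula gives 0.
At x1=0, x2=0, x3=1: circuit gives 1, formula gives 1.
Agrees on all 8 inputs.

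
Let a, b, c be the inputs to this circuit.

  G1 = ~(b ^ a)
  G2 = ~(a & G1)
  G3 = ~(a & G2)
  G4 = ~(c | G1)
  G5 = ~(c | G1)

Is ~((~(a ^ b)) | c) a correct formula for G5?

Yes

G1 = ~(b ^ a)
G5 = ~(c | G1) = ~(c | (~(b ^ a)))
At a=0, b=0, c=0: circuit gives 0, formula gives 0.
At a=0, b=1, c=0: circuit gives 1, formula gives 1.
Agrees on all 8 inputs.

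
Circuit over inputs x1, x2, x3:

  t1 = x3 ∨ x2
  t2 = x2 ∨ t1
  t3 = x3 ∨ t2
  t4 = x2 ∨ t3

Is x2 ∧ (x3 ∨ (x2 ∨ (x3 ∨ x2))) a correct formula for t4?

No

t1 = x3 ∨ x2
t2 = x2 ∨ t1 = x2 ∨ (x3 ∨ x2)
t3 = x3 ∨ t2 = x3 ∨ (x2 ∨ (x3 ∨ x2))
t4 = x2 ∨ t3 = x2 ∨ (x3 ∨ (x2 ∨ (x3 ∨ x2)))
At x1=0, x2=0, x3=1: circuit gives 1, formula gives 0.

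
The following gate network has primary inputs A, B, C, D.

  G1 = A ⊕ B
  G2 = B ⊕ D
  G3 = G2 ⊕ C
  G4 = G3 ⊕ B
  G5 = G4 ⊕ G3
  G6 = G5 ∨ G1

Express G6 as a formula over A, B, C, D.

G1 = A ⊕ B
G2 = B ⊕ D
G3 = G2 ⊕ C = (B ⊕ D) ⊕ C
G4 = G3 ⊕ B = ((B ⊕ D) ⊕ C) ⊕ B
G5 = G4 ⊕ G3 = (((B ⊕ D) ⊕ C) ⊕ B) ⊕ ((B ⊕ D) ⊕ C)
G6 = G5 ∨ G1 = ((((B ⊕ D) ⊕ C) ⊕ B) ⊕ ((B ⊕ D) ⊕ C)) ∨ (A ⊕ B)

((((B ⊕ D) ⊕ C) ⊕ B) ⊕ ((B ⊕ D) ⊕ C)) ∨ (A ⊕ B)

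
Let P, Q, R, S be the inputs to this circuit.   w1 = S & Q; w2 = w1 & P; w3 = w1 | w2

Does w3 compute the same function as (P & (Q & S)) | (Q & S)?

w1 = S & Q
w2 = w1 & P = (S & Q) & P
w3 = w1 | w2 = (S & Q) | ((S & Q) & P)
At P=0, Q=0, R=0, S=0: circuit gives 0, formula gives 0.
At P=0, Q=1, R=0, S=1: circuit gives 1, formula gives 1.
Agrees on all 16 inputs.

Yes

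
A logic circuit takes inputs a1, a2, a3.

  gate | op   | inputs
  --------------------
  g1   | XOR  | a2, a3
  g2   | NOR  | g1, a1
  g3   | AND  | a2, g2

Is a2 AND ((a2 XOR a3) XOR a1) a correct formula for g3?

No

g1 = a2 XOR a3
g2 = g1 NOR a1 = (a2 XOR a3) NOR a1
g3 = a2 AND g2 = a2 AND ((a2 XOR a3) NOR a1)
At a1=0, a2=1, a3=0: circuit gives 0, formula gives 1.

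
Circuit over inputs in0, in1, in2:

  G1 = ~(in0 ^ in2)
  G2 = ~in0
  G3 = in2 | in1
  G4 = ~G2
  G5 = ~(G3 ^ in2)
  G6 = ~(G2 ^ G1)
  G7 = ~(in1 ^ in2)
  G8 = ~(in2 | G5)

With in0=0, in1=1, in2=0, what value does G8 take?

G3 = 0 | 1 = 1
G5 = ~(1 ^ 0) = 0
G8 = ~(0 | 0) = 1

1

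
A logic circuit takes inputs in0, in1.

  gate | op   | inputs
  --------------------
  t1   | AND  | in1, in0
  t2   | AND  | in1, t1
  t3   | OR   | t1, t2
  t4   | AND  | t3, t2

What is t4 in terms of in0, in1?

t1 = in1 AND in0
t2 = in1 AND t1 = in1 AND (in1 AND in0)
t3 = t1 OR t2 = (in1 AND in0) OR (in1 AND (in1 AND in0))
t4 = t3 AND t2 = ((in1 AND in0) OR (in1 AND (in1 AND in0))) AND (in1 AND (in1 AND in0))

((in1 AND in0) OR (in1 AND (in1 AND in0))) AND (in1 AND (in1 AND in0))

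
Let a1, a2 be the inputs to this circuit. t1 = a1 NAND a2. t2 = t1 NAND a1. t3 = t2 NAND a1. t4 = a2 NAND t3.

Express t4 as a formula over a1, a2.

t1 = a1 NAND a2
t2 = t1 NAND a1 = (a1 NAND a2) NAND a1
t3 = t2 NAND a1 = ((a1 NAND a2) NAND a1) NAND a1
t4 = a2 NAND t3 = a2 NAND (((a1 NAND a2) NAND a1) NAND a1)

a2 NAND (((a1 NAND a2) NAND a1) NAND a1)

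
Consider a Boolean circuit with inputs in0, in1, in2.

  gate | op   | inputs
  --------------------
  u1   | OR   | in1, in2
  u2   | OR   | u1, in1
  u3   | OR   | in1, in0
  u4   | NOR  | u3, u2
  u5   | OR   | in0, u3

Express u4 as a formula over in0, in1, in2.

(in1 OR in0) NOR ((in1 OR in2) OR in1)

u1 = in1 OR in2
u2 = u1 OR in1 = (in1 OR in2) OR in1
u3 = in1 OR in0
u4 = u3 NOR u2 = (in1 OR in0) NOR ((in1 OR in2) OR in1)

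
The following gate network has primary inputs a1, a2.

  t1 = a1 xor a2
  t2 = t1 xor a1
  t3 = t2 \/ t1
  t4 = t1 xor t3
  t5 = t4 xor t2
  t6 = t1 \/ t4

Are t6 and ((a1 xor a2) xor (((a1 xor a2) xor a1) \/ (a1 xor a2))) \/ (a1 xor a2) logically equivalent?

t1 = a1 xor a2
t2 = t1 xor a1 = (a1 xor a2) xor a1
t3 = t2 \/ t1 = ((a1 xor a2) xor a1) \/ (a1 xor a2)
t4 = t1 xor t3 = (a1 xor a2) xor (((a1 xor a2) xor a1) \/ (a1 xor a2))
t6 = t1 \/ t4 = (a1 xor a2) \/ ((a1 xor a2) xor (((a1 xor a2) xor a1) \/ (a1 xor a2)))
At a1=0, a2=0: circuit gives 0, formula gives 0.
At a1=0, a2=1: circuit gives 1, formula gives 1.
Agrees on all 4 inputs.

Yes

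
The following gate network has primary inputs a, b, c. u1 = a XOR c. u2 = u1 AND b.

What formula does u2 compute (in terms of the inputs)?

(a XOR c) AND b

u1 = a XOR c
u2 = u1 AND b = (a XOR c) AND b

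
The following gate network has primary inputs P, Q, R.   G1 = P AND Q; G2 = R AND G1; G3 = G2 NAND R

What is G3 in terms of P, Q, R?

G1 = P AND Q
G2 = R AND G1 = R AND (P AND Q)
G3 = G2 NAND R = (R AND (P AND Q)) NAND R

(R AND (P AND Q)) NAND R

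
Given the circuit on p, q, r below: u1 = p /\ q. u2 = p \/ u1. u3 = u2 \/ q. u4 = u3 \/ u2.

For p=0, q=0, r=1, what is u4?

u1 = 0 /\ 0 = 0
u2 = 0 \/ 0 = 0
u3 = 0 \/ 0 = 0
u4 = 0 \/ 0 = 0

0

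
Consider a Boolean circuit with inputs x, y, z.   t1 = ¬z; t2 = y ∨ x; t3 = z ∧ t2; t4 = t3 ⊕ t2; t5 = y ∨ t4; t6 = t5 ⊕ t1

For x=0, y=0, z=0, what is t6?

t1 = ¬0 = 1
t2 = 0 ∨ 0 = 0
t3 = 0 ∧ 0 = 0
t4 = 0 ⊕ 0 = 0
t5 = 0 ∨ 0 = 0
t6 = 0 ⊕ 1 = 1

1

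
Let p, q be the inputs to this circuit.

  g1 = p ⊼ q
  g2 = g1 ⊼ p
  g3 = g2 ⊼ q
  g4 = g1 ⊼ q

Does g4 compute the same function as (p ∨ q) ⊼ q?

g1 = p ⊼ q
g4 = g1 ⊼ q = (p ⊼ q) ⊼ q
At p=1, q=1: circuit gives 1, formula gives 0.

No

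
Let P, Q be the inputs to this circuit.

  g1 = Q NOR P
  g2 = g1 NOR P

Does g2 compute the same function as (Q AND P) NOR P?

g1 = Q NOR P
g2 = g1 NOR P = (Q NOR P) NOR P
At P=0, Q=0: circuit gives 0, formula gives 1.

No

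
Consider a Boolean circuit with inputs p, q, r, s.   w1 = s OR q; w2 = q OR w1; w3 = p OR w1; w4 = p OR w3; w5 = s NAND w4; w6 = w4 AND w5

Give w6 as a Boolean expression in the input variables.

w1 = s OR q
w3 = p OR w1 = p OR (s OR q)
w4 = p OR w3 = p OR (p OR (s OR q))
w5 = s NAND w4 = s NAND (p OR (p OR (s OR q)))
w6 = w4 AND w5 = (p OR (p OR (s OR q))) AND (s NAND (p OR (p OR (s OR q))))

(p OR (p OR (s OR q))) AND (s NAND (p OR (p OR (s OR q))))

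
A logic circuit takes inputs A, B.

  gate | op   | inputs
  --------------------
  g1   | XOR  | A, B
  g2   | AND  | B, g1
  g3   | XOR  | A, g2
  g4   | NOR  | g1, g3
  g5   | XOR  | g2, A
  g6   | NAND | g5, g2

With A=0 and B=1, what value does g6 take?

g1 = 0 XOR 1 = 1
g2 = 1 AND 1 = 1
g5 = 1 XOR 0 = 1
g6 = 1 NAND 1 = 0

0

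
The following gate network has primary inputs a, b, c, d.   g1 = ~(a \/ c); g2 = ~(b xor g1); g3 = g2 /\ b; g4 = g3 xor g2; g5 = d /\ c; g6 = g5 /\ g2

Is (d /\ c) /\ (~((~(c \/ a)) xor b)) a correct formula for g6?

g1 = ~(a \/ c)
g2 = ~(b xor g1) = ~(b xor (~(a \/ c)))
g5 = d /\ c
g6 = g5 /\ g2 = (d /\ c) /\ (~(b xor (~(a \/ c))))
At a=0, b=0, c=0, d=0: circuit gives 0, formula gives 0.
At a=0, b=0, c=1, d=1: circuit gives 1, formula gives 1.
Agrees on all 16 inputs.

Yes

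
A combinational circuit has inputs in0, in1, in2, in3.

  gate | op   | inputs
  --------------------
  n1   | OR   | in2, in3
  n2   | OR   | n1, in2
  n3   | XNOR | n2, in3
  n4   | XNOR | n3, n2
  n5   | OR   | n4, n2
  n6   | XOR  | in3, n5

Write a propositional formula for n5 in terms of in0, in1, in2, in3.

((((in2 OR in3) OR in2) XNOR in3) XNOR ((in2 OR in3) OR in2)) OR ((in2 OR in3) OR in2)

n1 = in2 OR in3
n2 = n1 OR in2 = (in2 OR in3) OR in2
n3 = n2 XNOR in3 = ((in2 OR in3) OR in2) XNOR in3
n4 = n3 XNOR n2 = (((in2 OR in3) OR in2) XNOR in3) XNOR ((in2 OR in3) OR in2)
n5 = n4 OR n2 = ((((in2 OR in3) OR in2) XNOR in3) XNOR ((in2 OR in3) OR in2)) OR ((in2 OR in3) OR in2)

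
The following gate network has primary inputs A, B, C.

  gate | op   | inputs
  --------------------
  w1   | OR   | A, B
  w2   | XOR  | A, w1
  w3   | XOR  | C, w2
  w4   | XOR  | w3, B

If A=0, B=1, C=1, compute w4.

w1 = 0 OR 1 = 1
w2 = 0 XOR 1 = 1
w3 = 1 XOR 1 = 0
w4 = 0 XOR 1 = 1

1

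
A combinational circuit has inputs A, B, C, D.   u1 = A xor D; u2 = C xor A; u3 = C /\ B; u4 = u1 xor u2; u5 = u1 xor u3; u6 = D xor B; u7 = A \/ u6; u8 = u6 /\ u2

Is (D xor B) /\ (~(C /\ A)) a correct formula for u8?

No

u2 = C xor A
u6 = D xor B
u8 = u6 /\ u2 = (D xor B) /\ (C xor A)
At A=0, B=0, C=0, D=1: circuit gives 0, formula gives 1.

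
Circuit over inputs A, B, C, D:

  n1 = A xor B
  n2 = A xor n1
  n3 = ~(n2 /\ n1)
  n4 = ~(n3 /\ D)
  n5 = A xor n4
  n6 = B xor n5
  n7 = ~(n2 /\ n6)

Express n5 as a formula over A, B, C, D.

A xor (~((~((A xor (A xor B)) /\ (A xor B))) /\ D))

n1 = A xor B
n2 = A xor n1 = A xor (A xor B)
n3 = ~(n2 /\ n1) = ~((A xor (A xor B)) /\ (A xor B))
n4 = ~(n3 /\ D) = ~((~((A xor (A xor B)) /\ (A xor B))) /\ D)
n5 = A xor n4 = A xor (~((~((A xor (A xor B)) /\ (A xor B))) /\ D))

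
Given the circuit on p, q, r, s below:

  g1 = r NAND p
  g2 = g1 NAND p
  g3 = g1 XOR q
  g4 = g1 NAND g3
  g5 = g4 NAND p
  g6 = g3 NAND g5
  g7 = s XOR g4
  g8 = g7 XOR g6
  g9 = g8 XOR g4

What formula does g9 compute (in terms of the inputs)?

((s XOR ((r NAND p) NAND ((r NAND p) XOR q))) XOR (((r NAND p) XOR q) NAND (((r NAND p) NAND ((r NAND p) XOR q)) NAND p))) XOR ((r NAND p) NAND ((r NAND p) XOR q))

g1 = r NAND p
g3 = g1 XOR q = (r NAND p) XOR q
g4 = g1 NAND g3 = (r NAND p) NAND ((r NAND p) XOR q)
g5 = g4 NAND p = ((r NAND p) NAND ((r NAND p) XOR q)) NAND p
g6 = g3 NAND g5 = ((r NAND p) XOR q) NAND (((r NAND p) NAND ((r NAND p) XOR q)) NAND p)
g7 = s XOR g4 = s XOR ((r NAND p) NAND ((r NAND p) XOR q))
g8 = g7 XOR g6 = (s XOR ((r NAND p) NAND ((r NAND p) XOR q))) XOR (((r NAND p) XOR q) NAND (((r NAND p) NAND ((r NAND p) XOR q)) NAND p))
g9 = g8 XOR g4 = ((s XOR ((r NAND p) NAND ((r NAND p) XOR q))) XOR (((r NAND p) XOR q) NAND (((r NAND p) NAND ((r NAND p) XOR q)) NAND p))) XOR ((r NAND p) NAND ((r NAND p) XOR q))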